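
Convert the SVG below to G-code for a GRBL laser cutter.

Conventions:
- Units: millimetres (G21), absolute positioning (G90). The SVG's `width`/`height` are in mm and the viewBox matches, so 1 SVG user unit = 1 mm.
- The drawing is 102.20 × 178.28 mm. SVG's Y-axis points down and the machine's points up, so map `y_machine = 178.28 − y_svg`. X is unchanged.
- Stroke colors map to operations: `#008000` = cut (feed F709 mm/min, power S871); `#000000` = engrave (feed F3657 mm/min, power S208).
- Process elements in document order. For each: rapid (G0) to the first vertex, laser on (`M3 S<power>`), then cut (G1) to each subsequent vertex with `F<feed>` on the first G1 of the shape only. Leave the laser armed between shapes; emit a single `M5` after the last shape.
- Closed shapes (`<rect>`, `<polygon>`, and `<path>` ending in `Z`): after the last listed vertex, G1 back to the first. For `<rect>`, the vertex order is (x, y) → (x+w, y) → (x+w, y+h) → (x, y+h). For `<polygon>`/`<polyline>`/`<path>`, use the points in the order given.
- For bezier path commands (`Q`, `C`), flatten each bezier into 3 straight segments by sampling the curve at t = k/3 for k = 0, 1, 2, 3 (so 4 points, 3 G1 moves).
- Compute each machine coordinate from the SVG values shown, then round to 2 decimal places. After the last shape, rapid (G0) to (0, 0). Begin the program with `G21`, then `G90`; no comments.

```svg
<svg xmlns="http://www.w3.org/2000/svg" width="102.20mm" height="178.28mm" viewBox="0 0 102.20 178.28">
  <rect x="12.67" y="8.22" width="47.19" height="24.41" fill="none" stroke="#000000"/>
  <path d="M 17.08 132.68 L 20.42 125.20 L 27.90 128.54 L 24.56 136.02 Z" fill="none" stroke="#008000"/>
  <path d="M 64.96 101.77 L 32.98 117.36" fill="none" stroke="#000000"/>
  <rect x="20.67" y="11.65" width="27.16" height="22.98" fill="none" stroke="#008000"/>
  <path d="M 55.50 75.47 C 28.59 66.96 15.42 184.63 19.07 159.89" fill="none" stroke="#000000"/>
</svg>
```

G21
G90
G0 X12.67 Y170.06
M3 S208
G1 X59.86 Y170.06 F3657
G1 X59.86 Y145.65
G1 X12.67 Y145.65
G1 X12.67 Y170.06
G0 X17.08 Y45.60
M3 S871
G1 X20.42 Y53.08 F709
G1 X27.90 Y49.74
G1 X24.56 Y42.26
G1 X17.08 Y45.60
G0 X64.96 Y76.51
M3 S208
G1 X32.98 Y60.92 F3657
G0 X20.67 Y166.63
M3 S871
G1 X47.83 Y166.63 F709
G1 X47.83 Y143.65
G1 X20.67 Y143.65
G1 X20.67 Y166.63
G0 X55.50 Y102.81
M3 S208
G1 X33.28 Y79.21 F3657
G1 X20.91 Y31.17
G1 X19.07 Y18.39
M5
G0 X0.00 Y0.00

1 u = 1 mm; y_m = 178.28 − y.

[1] `<rect>` rectangle, #000000→engrave S208 F3657: (12.67,170.06) → (59.86,170.06) → (59.86,145.65) → (12.67,145.65) → (12.67,170.06) (closed)

[2] `<path>` regular polygon, #008000→cut S871 F709: (17.08,45.60) → (20.42,53.08) → (27.90,49.74) → (24.56,42.26) → (17.08,45.60) (closed)

[3] `<path>` line segment, #000000→engrave S208 F3657: (64.96,76.51) → (32.98,60.92)

[4] `<rect>` rectangle, #008000→cut S871 F709: (20.67,166.63) → (47.83,166.63) → (47.83,143.65) → (20.67,143.65) → (20.67,166.63) (closed)

[5] `<path>` cubic bezier, #000000→engrave S208 F3657: (55.50,102.81) → (33.28,79.21) → (20.91,31.17) → (19.07,18.39)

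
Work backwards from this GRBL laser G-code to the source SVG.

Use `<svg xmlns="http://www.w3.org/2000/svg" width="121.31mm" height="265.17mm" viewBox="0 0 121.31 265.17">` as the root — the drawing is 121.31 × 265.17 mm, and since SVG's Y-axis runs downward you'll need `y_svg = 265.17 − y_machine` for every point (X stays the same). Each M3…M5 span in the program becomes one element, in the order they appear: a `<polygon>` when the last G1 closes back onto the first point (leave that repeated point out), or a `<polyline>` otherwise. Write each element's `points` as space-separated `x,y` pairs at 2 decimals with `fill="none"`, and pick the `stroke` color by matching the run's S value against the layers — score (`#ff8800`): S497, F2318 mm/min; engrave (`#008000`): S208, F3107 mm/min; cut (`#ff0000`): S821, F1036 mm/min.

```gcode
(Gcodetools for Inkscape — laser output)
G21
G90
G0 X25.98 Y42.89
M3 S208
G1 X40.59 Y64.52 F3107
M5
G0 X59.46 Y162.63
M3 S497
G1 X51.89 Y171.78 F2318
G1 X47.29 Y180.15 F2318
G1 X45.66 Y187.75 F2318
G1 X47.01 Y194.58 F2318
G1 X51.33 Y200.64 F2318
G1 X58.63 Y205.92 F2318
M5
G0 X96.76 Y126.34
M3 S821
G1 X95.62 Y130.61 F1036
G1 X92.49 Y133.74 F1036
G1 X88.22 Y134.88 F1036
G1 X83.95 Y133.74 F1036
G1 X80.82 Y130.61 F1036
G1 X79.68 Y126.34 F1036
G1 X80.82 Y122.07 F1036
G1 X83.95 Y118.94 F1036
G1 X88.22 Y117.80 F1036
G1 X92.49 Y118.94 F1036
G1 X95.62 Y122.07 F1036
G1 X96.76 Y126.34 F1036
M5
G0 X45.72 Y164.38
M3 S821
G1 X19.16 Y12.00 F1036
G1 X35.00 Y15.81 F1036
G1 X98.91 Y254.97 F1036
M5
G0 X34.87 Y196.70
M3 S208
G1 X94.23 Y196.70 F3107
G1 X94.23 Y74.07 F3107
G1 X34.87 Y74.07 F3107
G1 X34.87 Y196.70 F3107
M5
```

Each laser-on run becomes one SVG element. Flip Y back into SVG space with y_svg = 265.17 − y_machine.

Run 1: S208 ⇒ engrave layer `#008000`. The run is open, so emit a `<polyline>` with points (Y-flipped): 25.98,222.28 40.59,200.65.

Run 2: S497 ⇒ score layer `#ff8800`. The run is open, so emit a `<polyline>` with points (Y-flipped): 59.46,102.54 51.89,93.39 47.29,85.02 45.66,77.42 47.01,70.59 51.33,64.53 58.63,59.25.

Run 3: S821 ⇒ cut layer `#ff0000`. The run returns to its start, so emit a `<polygon>` with points (Y-flipped): 96.76,138.83 95.62,134.56 92.49,131.43 88.22,130.29 83.95,131.43 80.82,134.56 79.68,138.83 80.82,143.10 83.95,146.23 88.22,147.37 92.49,146.23 95.62,143.10.

Run 4: power S821 maps to stroke `#ff0000` (cut). The run is open, so emit a `<polyline>` with points (Y-flipped): 45.72,100.79 19.16,253.17 35.00,249.36 98.91,10.20.

Run 5: power S208 maps to stroke `#008000` (engrave). The run returns to its start, so emit a `<polygon>` with points (Y-flipped): 34.87,68.47 94.23,68.47 94.23,191.10 34.87,191.10.

<svg xmlns="http://www.w3.org/2000/svg" width="121.31mm" height="265.17mm" viewBox="0 0 121.31 265.17">
  <polyline points="25.98,222.28 40.59,200.65" fill="none" stroke="#008000"/>
  <polyline points="59.46,102.54 51.89,93.39 47.29,85.02 45.66,77.42 47.01,70.59 51.33,64.53 58.63,59.25" fill="none" stroke="#ff8800"/>
  <polygon points="96.76,138.83 95.62,134.56 92.49,131.43 88.22,130.29 83.95,131.43 80.82,134.56 79.68,138.83 80.82,143.10 83.95,146.23 88.22,147.37 92.49,146.23 95.62,143.10" fill="none" stroke="#ff0000"/>
  <polyline points="45.72,100.79 19.16,253.17 35.00,249.36 98.91,10.20" fill="none" stroke="#ff0000"/>
  <polygon points="34.87,68.47 94.23,68.47 94.23,191.10 34.87,191.10" fill="none" stroke="#008000"/>
</svg>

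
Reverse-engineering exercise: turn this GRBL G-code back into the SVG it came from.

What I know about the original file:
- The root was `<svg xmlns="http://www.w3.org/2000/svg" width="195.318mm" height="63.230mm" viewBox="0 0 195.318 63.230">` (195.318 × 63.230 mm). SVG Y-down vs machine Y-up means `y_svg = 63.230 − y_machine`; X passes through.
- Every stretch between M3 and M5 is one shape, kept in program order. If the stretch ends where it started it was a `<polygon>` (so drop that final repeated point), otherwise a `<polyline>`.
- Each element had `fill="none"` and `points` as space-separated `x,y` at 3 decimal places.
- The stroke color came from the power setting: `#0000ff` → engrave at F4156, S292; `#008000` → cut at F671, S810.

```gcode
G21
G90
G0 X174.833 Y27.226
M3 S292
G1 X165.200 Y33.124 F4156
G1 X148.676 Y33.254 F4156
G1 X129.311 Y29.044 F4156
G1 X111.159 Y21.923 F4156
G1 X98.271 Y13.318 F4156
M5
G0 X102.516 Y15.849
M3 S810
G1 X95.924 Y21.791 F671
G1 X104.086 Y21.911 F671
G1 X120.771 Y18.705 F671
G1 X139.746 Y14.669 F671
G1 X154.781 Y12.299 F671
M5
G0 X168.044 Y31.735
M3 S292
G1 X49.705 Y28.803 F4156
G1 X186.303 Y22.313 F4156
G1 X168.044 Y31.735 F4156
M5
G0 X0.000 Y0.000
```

<svg xmlns="http://www.w3.org/2000/svg" width="195.318mm" height="63.230mm" viewBox="0 0 195.318 63.230">
  <polyline points="174.833,36.004 165.200,30.106 148.676,29.976 129.311,34.186 111.159,41.307 98.271,49.912" fill="none" stroke="#0000ff"/>
  <polyline points="102.516,47.381 95.924,41.439 104.086,41.319 120.771,44.525 139.746,48.561 154.781,50.931" fill="none" stroke="#008000"/>
  <polygon points="168.044,31.495 49.705,34.427 186.303,40.917" fill="none" stroke="#0000ff"/>
</svg>

Each laser-on run becomes one SVG element. Flip Y back into SVG space with y_svg = 63.230 − y_machine.

Run 1: S292 ⇒ engrave layer `#0000ff`. The run is open, so emit a `<polyline>` with points (Y-flipped): 174.833,36.004 165.200,30.106 148.676,29.976 129.311,34.186 111.159,41.307 98.271,49.912.

Run 2: the run's S810 means `#008000` (cut). The run is open, so emit a `<polyline>` with points (Y-flipped): 102.516,47.381 95.924,41.439 104.086,41.319 120.771,44.525 139.746,48.561 154.781,50.931.

Run 3: the run's S292 means `#0000ff` (engrave). The run returns to its start, so emit a `<polygon>` with points (Y-flipped): 168.044,31.495 49.705,34.427 186.303,40.917.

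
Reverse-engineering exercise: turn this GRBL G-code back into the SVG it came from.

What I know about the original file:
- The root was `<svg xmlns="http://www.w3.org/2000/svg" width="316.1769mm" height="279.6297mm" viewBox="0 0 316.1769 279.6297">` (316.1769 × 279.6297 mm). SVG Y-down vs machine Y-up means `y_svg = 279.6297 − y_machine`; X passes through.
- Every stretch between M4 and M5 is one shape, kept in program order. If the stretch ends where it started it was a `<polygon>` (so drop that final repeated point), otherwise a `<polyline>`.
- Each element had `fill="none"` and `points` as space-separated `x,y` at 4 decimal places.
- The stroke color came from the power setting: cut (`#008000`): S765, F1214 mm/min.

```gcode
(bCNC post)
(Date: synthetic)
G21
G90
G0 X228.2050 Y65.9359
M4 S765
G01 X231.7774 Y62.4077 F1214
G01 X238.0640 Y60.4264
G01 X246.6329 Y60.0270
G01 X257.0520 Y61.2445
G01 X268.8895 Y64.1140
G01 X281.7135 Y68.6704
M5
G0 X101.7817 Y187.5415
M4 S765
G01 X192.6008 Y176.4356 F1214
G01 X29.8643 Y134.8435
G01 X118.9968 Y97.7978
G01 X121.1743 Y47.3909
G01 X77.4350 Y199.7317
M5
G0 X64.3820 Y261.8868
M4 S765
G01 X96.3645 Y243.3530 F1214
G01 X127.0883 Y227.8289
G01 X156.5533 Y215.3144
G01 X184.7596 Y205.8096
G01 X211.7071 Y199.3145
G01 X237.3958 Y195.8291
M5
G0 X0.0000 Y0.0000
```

Machine Y-up, SVG Y-down with viewBox height 279.6297, so y_svg = 279.6297 − y_machine; X carries over. Every run uses S765, so all elements get stroke `#008000` (cut).

Run 1: The run is open, so emit a `<polyline>` with points (Y-flipped): 228.2050,213.6938 231.7774,217.2220 238.0640,219.2033 246.6329,219.6027 257.0520,218.3852 268.8895,215.5157 281.7135,210.9593.

Run 2: The run is open, so emit a `<polyline>` with points (Y-flipped): 101.7817,92.0882 192.6008,103.1941 29.8643,144.7862 118.9968,181.8319 121.1743,232.2388 77.4350,79.8980.

Run 3: The run is open, so emit a `<polyline>` with points (Y-flipped): 64.3820,17.7429 96.3645,36.2767 127.0883,51.8008 156.5533,64.3153 184.7596,73.8201 211.7071,80.3152 237.3958,83.8006.

<svg xmlns="http://www.w3.org/2000/svg" width="316.1769mm" height="279.6297mm" viewBox="0 0 316.1769 279.6297">
  <polyline points="228.2050,213.6938 231.7774,217.2220 238.0640,219.2033 246.6329,219.6027 257.0520,218.3852 268.8895,215.5157 281.7135,210.9593" fill="none" stroke="#008000"/>
  <polyline points="101.7817,92.0882 192.6008,103.1941 29.8643,144.7862 118.9968,181.8319 121.1743,232.2388 77.4350,79.8980" fill="none" stroke="#008000"/>
  <polyline points="64.3820,17.7429 96.3645,36.2767 127.0883,51.8008 156.5533,64.3153 184.7596,73.8201 211.7071,80.3152 237.3958,83.8006" fill="none" stroke="#008000"/>
</svg>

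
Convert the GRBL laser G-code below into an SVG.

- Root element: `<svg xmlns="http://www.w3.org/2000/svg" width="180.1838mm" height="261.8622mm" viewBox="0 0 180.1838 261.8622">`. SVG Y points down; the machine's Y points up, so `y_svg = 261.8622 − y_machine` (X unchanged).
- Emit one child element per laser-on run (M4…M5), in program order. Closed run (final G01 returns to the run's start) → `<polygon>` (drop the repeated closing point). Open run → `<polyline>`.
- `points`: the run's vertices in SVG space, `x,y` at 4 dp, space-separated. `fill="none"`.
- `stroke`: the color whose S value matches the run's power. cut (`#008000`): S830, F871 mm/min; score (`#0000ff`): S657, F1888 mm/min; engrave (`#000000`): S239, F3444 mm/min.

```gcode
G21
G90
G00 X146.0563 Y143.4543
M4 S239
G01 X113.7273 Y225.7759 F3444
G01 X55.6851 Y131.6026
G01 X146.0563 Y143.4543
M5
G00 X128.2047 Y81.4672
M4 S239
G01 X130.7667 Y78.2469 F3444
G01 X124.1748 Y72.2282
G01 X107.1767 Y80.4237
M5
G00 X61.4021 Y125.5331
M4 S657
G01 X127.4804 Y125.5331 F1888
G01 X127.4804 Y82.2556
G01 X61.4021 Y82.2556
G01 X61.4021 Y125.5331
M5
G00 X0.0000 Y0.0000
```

<svg xmlns="http://www.w3.org/2000/svg" width="180.1838mm" height="261.8622mm" viewBox="0 0 180.1838 261.8622">
  <polygon points="146.0563,118.4079 113.7273,36.0863 55.6851,130.2596" fill="none" stroke="#000000"/>
  <polyline points="128.2047,180.3950 130.7667,183.6153 124.1748,189.6340 107.1767,181.4385" fill="none" stroke="#000000"/>
  <polygon points="61.4021,136.3291 127.4804,136.3291 127.4804,179.6066 61.4021,179.6066" fill="none" stroke="#0000ff"/>
</svg>

y_svg = 261.8622 − y_m.

[1] S239→`#000000` (engrave); closed run; points: 146.0563,118.4079 113.7273,36.0863 55.6851,130.2596

[2] S239→`#000000` (engrave); open run; points: 128.2047,180.3950 130.7667,183.6153 124.1748,189.6340 107.1767,181.4385

[3] S657→`#0000ff` (score); closed run; points: 61.4021,136.3291 127.4804,136.3291 127.4804,179.6066 61.4021,179.6066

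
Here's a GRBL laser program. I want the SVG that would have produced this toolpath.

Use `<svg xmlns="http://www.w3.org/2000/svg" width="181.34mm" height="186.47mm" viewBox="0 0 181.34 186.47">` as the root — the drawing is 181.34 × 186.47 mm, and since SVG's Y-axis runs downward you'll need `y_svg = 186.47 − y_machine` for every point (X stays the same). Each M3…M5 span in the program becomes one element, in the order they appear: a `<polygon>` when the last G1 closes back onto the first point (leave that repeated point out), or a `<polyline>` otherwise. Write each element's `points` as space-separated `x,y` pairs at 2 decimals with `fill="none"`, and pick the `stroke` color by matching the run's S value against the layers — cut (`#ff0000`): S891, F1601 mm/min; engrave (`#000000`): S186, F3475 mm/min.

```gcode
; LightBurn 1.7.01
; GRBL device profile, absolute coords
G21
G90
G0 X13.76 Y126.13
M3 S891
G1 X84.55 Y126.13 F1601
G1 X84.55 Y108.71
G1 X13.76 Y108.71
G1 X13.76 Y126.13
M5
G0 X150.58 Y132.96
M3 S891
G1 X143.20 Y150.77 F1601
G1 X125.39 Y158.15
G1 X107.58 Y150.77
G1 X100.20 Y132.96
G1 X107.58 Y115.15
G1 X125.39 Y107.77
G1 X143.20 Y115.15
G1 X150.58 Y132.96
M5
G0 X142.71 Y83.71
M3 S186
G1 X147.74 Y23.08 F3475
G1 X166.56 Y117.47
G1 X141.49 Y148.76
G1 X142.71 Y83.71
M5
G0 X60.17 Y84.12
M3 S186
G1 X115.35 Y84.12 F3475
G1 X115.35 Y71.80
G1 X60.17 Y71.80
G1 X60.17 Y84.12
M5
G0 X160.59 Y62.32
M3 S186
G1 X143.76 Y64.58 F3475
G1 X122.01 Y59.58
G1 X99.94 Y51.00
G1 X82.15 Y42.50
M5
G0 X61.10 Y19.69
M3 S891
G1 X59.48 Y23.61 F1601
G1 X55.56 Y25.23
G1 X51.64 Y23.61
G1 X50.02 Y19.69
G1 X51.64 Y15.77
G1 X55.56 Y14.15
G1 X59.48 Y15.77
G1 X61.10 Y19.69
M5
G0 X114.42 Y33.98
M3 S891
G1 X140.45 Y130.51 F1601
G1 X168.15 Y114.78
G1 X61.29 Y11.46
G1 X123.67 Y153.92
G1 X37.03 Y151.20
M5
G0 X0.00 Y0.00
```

y_svg = 186.47 − y_m.

[1] S891→`#ff0000` (cut); closed run; points: 13.76,60.34 84.55,60.34 84.55,77.76 13.76,77.76

[2] S891→`#ff0000` (cut); closed run; points: 150.58,53.51 143.20,35.70 125.39,28.32 107.58,35.70 100.20,53.51 107.58,71.32 125.39,78.70 143.20,71.32

[3] S186→`#000000` (engrave); closed run; points: 142.71,102.76 147.74,163.39 166.56,69.00 141.49,37.71

[4] S186→`#000000` (engrave); closed run; points: 60.17,102.35 115.35,102.35 115.35,114.67 60.17,114.67

[5] S186→`#000000` (engrave); open run; points: 160.59,124.15 143.76,121.89 122.01,126.89 99.94,135.47 82.15,143.97

[6] S891→`#ff0000` (cut); closed run; points: 61.10,166.78 59.48,162.86 55.56,161.24 51.64,162.86 50.02,166.78 51.64,170.70 55.56,172.32 59.48,170.70

[7] S891→`#ff0000` (cut); open run; points: 114.42,152.49 140.45,55.96 168.15,71.69 61.29,175.01 123.67,32.55 37.03,35.27

<svg xmlns="http://www.w3.org/2000/svg" width="181.34mm" height="186.47mm" viewBox="0 0 181.34 186.47">
  <polygon points="13.76,60.34 84.55,60.34 84.55,77.76 13.76,77.76" fill="none" stroke="#ff0000"/>
  <polygon points="150.58,53.51 143.20,35.70 125.39,28.32 107.58,35.70 100.20,53.51 107.58,71.32 125.39,78.70 143.20,71.32" fill="none" stroke="#ff0000"/>
  <polygon points="142.71,102.76 147.74,163.39 166.56,69.00 141.49,37.71" fill="none" stroke="#000000"/>
  <polygon points="60.17,102.35 115.35,102.35 115.35,114.67 60.17,114.67" fill="none" stroke="#000000"/>
  <polyline points="160.59,124.15 143.76,121.89 122.01,126.89 99.94,135.47 82.15,143.97" fill="none" stroke="#000000"/>
  <polygon points="61.10,166.78 59.48,162.86 55.56,161.24 51.64,162.86 50.02,166.78 51.64,170.70 55.56,172.32 59.48,170.70" fill="none" stroke="#ff0000"/>
  <polyline points="114.42,152.49 140.45,55.96 168.15,71.69 61.29,175.01 123.67,32.55 37.03,35.27" fill="none" stroke="#ff0000"/>
</svg>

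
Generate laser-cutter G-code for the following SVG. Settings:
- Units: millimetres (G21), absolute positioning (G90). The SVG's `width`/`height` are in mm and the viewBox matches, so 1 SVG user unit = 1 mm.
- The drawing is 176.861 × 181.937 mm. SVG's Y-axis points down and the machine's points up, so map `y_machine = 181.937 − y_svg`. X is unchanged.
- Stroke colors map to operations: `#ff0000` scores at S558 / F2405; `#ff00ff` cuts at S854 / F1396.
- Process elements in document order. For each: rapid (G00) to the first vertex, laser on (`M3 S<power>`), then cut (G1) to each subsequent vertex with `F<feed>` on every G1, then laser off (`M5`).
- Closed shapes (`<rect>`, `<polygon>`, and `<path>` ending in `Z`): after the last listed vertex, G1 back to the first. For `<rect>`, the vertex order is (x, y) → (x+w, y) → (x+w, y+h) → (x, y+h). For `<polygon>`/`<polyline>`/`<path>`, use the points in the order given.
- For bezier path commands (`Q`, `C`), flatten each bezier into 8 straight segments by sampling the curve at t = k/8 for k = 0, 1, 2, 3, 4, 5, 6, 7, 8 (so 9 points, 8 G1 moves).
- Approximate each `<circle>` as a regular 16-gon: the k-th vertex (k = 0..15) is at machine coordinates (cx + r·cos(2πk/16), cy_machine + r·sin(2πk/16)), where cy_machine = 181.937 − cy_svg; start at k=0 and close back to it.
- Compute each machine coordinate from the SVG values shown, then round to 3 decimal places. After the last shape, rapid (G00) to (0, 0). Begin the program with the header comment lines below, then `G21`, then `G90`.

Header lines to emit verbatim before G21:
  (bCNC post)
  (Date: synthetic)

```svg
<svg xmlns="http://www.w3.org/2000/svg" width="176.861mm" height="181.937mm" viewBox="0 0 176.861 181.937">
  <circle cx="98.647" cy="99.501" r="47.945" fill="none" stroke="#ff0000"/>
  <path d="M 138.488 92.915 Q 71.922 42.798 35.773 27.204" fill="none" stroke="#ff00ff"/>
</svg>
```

(bCNC post)
(Date: synthetic)
G21
G90
G00 X146.592 Y82.436
M3 S558
G1 X142.942 Y100.784 F2405
G1 X132.549 Y116.338 F2405
G1 X116.995 Y126.731 F2405
G1 X98.647 Y130.381 F2405
G1 X80.299 Y126.731 F2405
G1 X64.745 Y116.338 F2405
G1 X54.352 Y100.784 F2405
G1 X50.702 Y82.436 F2405
G1 X54.352 Y64.088 F2405
G1 X64.745 Y48.534 F2405
G1 X80.299 Y38.141 F2405
G1 X98.647 Y34.491 F2405
G1 X116.995 Y38.141 F2405
G1 X132.549 Y48.534 F2405
G1 X142.942 Y64.088 F2405
G1 X146.592 Y82.436 F2405
M5
G00 X138.488 Y89.022
M3 S854
G1 X122.322 Y101.012 F1396
G1 X107.106 Y111.923 F1396
G1 X92.841 Y121.755 F1396
G1 X79.526 Y130.508 F1396
G1 X67.162 Y138.183 F1396
G1 X55.749 Y144.778 F1396
G1 X45.286 Y150.295 F1396
G1 X35.773 Y154.733 F1396
M5
G00 X0.000 Y0.000

viewBox `0 0 176.861 181.937` with mm width/height → 1 unit = 1 mm. Flip: y_m = 181.937 − y_svg.

**Shape 1** — `<circle>` circle, stroke `#ff0000` → score (S558, F2405). Machine vertices: (146.592,82.436) → (142.942,100.784) → (132.549,116.338) → (116.995,126.731) → (98.647,130.381) → (80.299,126.731) → (64.745,116.338) → (54.352,100.784) → (50.702,82.436) → (54.352,64.088) → (64.745,48.534) → (80.299,38.141) → (98.647,34.491) → (116.995,38.141) → (132.549,48.534) → (142.942,64.088) → (146.592,82.436). Closed: final G1 returns to the first vertex.

**Shape 2** — `<path>` quadratic bezier, stroke `#ff00ff` → cut (S854, F1396). Control points (SVG): P0=(138.488,92.915), P1=(71.922,42.798), P2=(35.773,27.204); sampled at t=k/8. Machine vertices: (138.488,89.022) → (122.322,101.012) → (107.106,111.923) → (92.841,121.755) → (79.526,130.508) → (67.162,138.183) → (55.749,144.778) → (45.286,150.295) → (35.773,154.733). Open path.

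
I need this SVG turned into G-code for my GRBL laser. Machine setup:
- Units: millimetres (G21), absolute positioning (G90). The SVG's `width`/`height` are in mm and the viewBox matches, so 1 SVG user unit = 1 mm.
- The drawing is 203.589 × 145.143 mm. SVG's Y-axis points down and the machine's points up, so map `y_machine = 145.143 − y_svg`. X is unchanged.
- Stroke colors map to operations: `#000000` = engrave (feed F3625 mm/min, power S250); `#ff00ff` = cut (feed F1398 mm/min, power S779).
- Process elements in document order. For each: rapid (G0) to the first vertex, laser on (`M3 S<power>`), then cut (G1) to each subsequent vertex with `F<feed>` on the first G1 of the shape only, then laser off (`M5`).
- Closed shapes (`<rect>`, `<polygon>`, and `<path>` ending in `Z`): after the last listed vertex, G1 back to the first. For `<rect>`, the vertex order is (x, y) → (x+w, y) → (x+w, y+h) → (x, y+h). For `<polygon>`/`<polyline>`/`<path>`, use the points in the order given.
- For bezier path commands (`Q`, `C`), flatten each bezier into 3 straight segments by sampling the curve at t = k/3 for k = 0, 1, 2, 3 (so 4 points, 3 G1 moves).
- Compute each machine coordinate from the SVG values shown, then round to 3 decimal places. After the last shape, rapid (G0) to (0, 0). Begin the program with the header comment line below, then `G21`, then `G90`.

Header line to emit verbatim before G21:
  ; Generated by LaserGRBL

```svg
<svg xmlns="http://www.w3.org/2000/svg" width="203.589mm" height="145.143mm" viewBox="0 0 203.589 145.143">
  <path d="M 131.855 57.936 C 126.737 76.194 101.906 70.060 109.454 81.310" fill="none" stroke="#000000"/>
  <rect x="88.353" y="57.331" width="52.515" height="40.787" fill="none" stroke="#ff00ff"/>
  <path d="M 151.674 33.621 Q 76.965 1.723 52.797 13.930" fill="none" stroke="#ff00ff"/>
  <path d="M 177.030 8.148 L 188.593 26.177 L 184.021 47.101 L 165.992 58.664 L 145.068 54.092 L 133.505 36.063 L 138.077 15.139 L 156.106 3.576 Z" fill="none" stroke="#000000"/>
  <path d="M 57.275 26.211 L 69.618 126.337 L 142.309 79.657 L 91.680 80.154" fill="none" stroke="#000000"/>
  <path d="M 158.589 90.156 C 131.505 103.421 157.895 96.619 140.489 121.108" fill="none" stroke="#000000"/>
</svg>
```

1 u = 1 mm; y_m = 145.143 − y.

[1] `<path>` cubic bezier, #000000→engrave S250 F3625: (131.855,87.207) → (122.095,75.532) → (110.770,70.836) → (109.454,63.833)

[2] `<rect>` rectangle, #ff00ff→cut S779 F1398: (88.353,87.812) → (140.868,87.812) → (140.868,47.025) → (88.353,47.025) → (88.353,87.812) (closed)

[3] `<path>` quadratic bezier, #ff00ff→cut S779 F1398: (151.674,111.522) → (107.484,127.887) → (74.525,134.450) → (52.797,131.213)

[4] `<path>` regular polygon, #000000→engrave S250 F3625: (177.030,136.995) → (188.593,118.966) → (184.021,98.042) → (165.992,86.479) → (145.068,91.051) → (133.505,109.080) → (138.077,130.004) → (156.106,141.567) → (177.030,136.995) (closed)

[5] `<path>` open polyline, #000000→engrave S250 F3625: (57.275,118.932) → (69.618,18.806) → (142.309,65.486) → (91.680,64.989)

[6] `<path>` cubic bezier, #000000→engrave S250 F3625: (158.589,54.987) → (145.727,46.509) → (146.899,39.996) → (140.489,24.035)

; Generated by LaserGRBL
G21
G90
G0 X131.855 Y87.207
M3 S250
G1 X122.095 Y75.532 F3625
G1 X110.770 Y70.836
G1 X109.454 Y63.833
M5
G0 X88.353 Y87.812
M3 S779
G1 X140.868 Y87.812 F1398
G1 X140.868 Y47.025
G1 X88.353 Y47.025
G1 X88.353 Y87.812
M5
G0 X151.674 Y111.522
M3 S779
G1 X107.484 Y127.887 F1398
G1 X74.525 Y134.450
G1 X52.797 Y131.213
M5
G0 X177.030 Y136.995
M3 S250
G1 X188.593 Y118.966 F3625
G1 X184.021 Y98.042
G1 X165.992 Y86.479
G1 X145.068 Y91.051
G1 X133.505 Y109.080
G1 X138.077 Y130.004
G1 X156.106 Y141.567
G1 X177.030 Y136.995
M5
G0 X57.275 Y118.932
M3 S250
G1 X69.618 Y18.806 F3625
G1 X142.309 Y65.486
G1 X91.680 Y64.989
M5
G0 X158.589 Y54.987
M3 S250
G1 X145.727 Y46.509 F3625
G1 X146.899 Y39.996
G1 X140.489 Y24.035
M5
G0 X0.000 Y0.000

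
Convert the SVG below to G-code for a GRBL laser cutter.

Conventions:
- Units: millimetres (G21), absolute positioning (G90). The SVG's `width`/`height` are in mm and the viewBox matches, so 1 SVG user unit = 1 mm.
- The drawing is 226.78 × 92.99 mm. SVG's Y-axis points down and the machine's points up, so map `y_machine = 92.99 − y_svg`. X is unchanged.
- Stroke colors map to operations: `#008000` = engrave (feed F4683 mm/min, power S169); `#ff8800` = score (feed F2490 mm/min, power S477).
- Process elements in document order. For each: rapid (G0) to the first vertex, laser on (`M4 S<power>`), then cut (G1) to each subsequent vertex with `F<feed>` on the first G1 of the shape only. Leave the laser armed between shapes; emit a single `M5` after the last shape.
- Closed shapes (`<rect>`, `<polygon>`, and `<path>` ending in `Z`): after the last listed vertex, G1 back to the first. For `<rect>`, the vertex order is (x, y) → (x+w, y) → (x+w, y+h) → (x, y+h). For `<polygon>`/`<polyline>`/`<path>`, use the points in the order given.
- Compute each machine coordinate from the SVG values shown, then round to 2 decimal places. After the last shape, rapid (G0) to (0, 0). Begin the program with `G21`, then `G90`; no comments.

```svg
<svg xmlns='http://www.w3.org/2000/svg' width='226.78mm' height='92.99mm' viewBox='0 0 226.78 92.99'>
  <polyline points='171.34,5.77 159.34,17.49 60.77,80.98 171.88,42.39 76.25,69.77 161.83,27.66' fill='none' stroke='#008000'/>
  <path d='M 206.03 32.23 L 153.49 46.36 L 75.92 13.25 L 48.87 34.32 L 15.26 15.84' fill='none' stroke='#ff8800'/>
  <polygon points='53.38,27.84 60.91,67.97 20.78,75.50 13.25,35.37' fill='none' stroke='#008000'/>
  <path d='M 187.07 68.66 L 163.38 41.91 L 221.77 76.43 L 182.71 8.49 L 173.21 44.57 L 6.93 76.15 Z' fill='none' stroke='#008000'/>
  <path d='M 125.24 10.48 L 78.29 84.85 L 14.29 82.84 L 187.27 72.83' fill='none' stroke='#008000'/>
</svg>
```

G21
G90
G0 X171.34 Y87.22
M4 S169
G1 X159.34 Y75.50 F4683
G1 X60.77 Y12.01
G1 X171.88 Y50.60
G1 X76.25 Y23.22
G1 X161.83 Y65.33
G0 X206.03 Y60.76
M4 S477
G1 X153.49 Y46.63 F2490
G1 X75.92 Y79.74
G1 X48.87 Y58.67
G1 X15.26 Y77.15
G0 X53.38 Y65.15
M4 S169
G1 X60.91 Y25.02 F4683
G1 X20.78 Y17.49
G1 X13.25 Y57.62
G1 X53.38 Y65.15
G0 X187.07 Y24.33
M4 S169
G1 X163.38 Y51.08 F4683
G1 X221.77 Y16.56
G1 X182.71 Y84.50
G1 X173.21 Y48.42
G1 X6.93 Y16.84
G1 X187.07 Y24.33
G0 X125.24 Y82.51
M4 S169
G1 X78.29 Y8.14 F4683
G1 X14.29 Y10.15
G1 X187.27 Y20.16
M5
G0 X0.00 Y0.00

1 u = 1 mm; y_m = 92.99 − y.

[1] `<polyline>` open polyline, #008000→engrave S169 F4683: (171.34,87.22) → (159.34,75.50) → (60.77,12.01) → (171.88,50.60) → (76.25,23.22) → (161.83,65.33)

[2] `<path>` open polyline, #ff8800→score S477 F2490: (206.03,60.76) → (153.49,46.63) → (75.92,79.74) → (48.87,58.67) → (15.26,77.15)

[3] `<polygon>` regular polygon, #008000→engrave S169 F4683: (53.38,65.15) → (60.91,25.02) → (20.78,17.49) → (13.25,57.62) → (53.38,65.15) (closed)

[4] `<path>` closed polygon, #008000→engrave S169 F4683: (187.07,24.33) → (163.38,51.08) → (221.77,16.56) → (182.71,84.50) → (173.21,48.42) → (6.93,16.84) → (187.07,24.33) (closed)

[5] `<path>` open polyline, #008000→engrave S169 F4683: (125.24,82.51) → (78.29,8.14) → (14.29,10.15) → (187.27,20.16)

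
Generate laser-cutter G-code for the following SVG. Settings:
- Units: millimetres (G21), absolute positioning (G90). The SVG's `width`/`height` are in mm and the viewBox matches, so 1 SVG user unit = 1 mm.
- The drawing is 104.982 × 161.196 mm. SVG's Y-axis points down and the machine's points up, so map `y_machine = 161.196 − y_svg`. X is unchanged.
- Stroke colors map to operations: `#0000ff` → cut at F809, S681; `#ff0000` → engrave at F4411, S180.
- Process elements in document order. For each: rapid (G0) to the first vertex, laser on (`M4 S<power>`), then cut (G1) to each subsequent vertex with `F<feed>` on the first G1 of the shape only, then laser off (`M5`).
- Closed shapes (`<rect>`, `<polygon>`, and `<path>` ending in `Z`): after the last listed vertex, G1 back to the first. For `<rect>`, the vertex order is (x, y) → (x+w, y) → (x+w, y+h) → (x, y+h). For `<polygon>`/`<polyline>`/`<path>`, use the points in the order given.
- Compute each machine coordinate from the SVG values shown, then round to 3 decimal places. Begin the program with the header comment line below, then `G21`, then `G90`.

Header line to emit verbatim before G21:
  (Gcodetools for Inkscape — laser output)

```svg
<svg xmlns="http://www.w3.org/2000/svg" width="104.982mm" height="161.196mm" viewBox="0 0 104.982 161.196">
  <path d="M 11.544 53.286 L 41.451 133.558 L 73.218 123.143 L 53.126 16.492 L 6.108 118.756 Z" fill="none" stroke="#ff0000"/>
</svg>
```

(Gcodetools for Inkscape — laser output)
G21
G90
G0 X11.544 Y107.910
M4 S180
G1 X41.451 Y27.638 F4411
G1 X73.218 Y38.053
G1 X53.126 Y144.704
G1 X6.108 Y42.440
G1 X11.544 Y107.910
M5

Since the viewBox matches the mm dimensions, user units are millimetres directly. The only transform is the Y-flip y_m = 161.196 − y_svg.

Shape 1 is a closed polygon drawn with `<path>`. Its stroke #ff0000 means engrave at S180, F4411. After flipping Y the toolpath is (11.544,107.910) → (41.451,27.638) → (73.218,38.053) → (53.126,144.704) → (6.108,42.440) → (11.544,107.910), returning to the start.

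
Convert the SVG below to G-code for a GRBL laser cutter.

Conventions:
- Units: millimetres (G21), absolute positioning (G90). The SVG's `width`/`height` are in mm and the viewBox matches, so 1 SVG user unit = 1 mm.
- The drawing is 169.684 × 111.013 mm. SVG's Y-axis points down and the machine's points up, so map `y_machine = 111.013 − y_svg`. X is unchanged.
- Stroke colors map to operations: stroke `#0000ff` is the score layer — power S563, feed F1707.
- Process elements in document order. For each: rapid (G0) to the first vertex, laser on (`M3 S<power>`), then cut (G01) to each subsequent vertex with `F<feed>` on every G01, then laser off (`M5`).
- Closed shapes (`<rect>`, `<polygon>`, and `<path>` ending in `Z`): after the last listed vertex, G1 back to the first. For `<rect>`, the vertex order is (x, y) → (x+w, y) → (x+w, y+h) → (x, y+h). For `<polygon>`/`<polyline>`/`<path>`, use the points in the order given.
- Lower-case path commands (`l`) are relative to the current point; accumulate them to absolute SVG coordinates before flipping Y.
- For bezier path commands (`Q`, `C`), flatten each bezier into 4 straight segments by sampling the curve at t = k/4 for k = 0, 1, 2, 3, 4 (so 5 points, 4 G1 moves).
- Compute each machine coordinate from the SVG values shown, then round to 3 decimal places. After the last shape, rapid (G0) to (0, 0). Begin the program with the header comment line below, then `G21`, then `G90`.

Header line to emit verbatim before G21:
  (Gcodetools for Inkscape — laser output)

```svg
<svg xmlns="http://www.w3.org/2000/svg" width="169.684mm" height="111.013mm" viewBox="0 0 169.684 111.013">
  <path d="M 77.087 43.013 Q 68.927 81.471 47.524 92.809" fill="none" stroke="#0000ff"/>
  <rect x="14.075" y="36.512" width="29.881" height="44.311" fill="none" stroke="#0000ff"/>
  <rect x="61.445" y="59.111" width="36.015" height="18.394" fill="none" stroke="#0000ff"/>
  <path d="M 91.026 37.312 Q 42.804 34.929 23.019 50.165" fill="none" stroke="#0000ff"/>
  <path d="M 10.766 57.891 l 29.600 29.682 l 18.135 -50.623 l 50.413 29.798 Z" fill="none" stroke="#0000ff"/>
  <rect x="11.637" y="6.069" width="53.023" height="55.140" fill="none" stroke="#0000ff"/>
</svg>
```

(Gcodetools for Inkscape — laser output)
G21
G90
G0 X77.087 Y68.000
M3 S563
G01 X72.179 Y50.466 F1707
G01 X65.616 Y36.322 F1707
G01 X57.398 Y25.568 F1707
G01 X47.524 Y18.204 F1707
M5
G0 X14.075 Y74.501
M3 S563
G01 X43.956 Y74.501 F1707
G01 X43.956 Y30.190 F1707
G01 X14.075 Y30.190 F1707
G01 X14.075 Y74.501 F1707
M5
G0 X61.445 Y51.902
M3 S563
G01 X97.460 Y51.902 F1707
G01 X97.460 Y33.508 F1707
G01 X61.445 Y33.508 F1707
G01 X61.445 Y51.902 F1707
M5
G0 X91.026 Y73.701
M3 S563
G01 X68.692 Y73.791 F1707
G01 X49.913 Y71.679 F1707
G01 X34.689 Y67.365 F1707
G01 X23.019 Y60.848 F1707
M5
G0 X10.766 Y53.122
M3 S563
G01 X40.366 Y23.440 F1707
G01 X58.501 Y74.063 F1707
G01 X108.914 Y44.265 F1707
G01 X10.766 Y53.122 F1707
M5
G0 X11.637 Y104.944
M3 S563
G01 X64.660 Y104.944 F1707
G01 X64.660 Y49.804 F1707
G01 X11.637 Y49.804 F1707
G01 X11.637 Y104.944 F1707
M5
G0 X0.000 Y0.000

viewBox `0 0 169.684 111.013` with mm width/height → 1 unit = 1 mm. Flip: y_m = 111.013 − y_svg.

**Shape 1** — `<path>` quadratic bezier, stroke `#0000ff` → score (S563, F1707). Control points (SVG): P0=(77.087,43.013), P1=(68.927,81.471), P2=(47.524,92.809); sampled at t=k/4. Machine vertices: (77.087,68.000) → (72.179,50.466) → (65.616,36.322) → (57.398,25.568) → (47.524,18.204). Open path.

**Shape 2** — `<rect>` rectangle, stroke `#0000ff` → score (S563, F1707). Machine vertices: (14.075,74.501) → (43.956,74.501) → (43.956,30.190) → (14.075,30.190) → (14.075,74.501). Closed: final G1 returns to the first vertex.

**Shape 3** — `<rect>` rectangle, stroke `#0000ff` → score (S563, F1707). Machine vertices: (61.445,51.902) → (97.460,51.902) → (97.460,33.508) → (61.445,33.508) → (61.445,51.902). Closed: final G1 returns to the first vertex.

**Shape 4** — `<path>` quadratic bezier, stroke `#0000ff` → score (S563, F1707). Control points (SVG): P0=(91.026,37.312), P1=(42.804,34.929), P2=(23.019,50.165); sampled at t=k/4. Machine vertices: (91.026,73.701) → (68.692,73.791) → (49.913,71.679) → (34.689,67.365) → (23.019,60.848). Open path.

**Shape 5** — `<path>` closed polygon, stroke `#0000ff` → score (S563, F1707). Machine vertices: (10.766,53.122) → (40.366,23.440) → (58.501,74.063) → (108.914,44.265) → (10.766,53.122). Closed: final G1 returns to the first vertex.

**Shape 6** — `<rect>` rectangle, stroke `#0000ff` → score (S563, F1707). Machine vertices: (11.637,104.944) → (64.660,104.944) → (64.660,49.804) → (11.637,49.804) → (11.637,104.944). Closed: final G1 returns to the first vertex.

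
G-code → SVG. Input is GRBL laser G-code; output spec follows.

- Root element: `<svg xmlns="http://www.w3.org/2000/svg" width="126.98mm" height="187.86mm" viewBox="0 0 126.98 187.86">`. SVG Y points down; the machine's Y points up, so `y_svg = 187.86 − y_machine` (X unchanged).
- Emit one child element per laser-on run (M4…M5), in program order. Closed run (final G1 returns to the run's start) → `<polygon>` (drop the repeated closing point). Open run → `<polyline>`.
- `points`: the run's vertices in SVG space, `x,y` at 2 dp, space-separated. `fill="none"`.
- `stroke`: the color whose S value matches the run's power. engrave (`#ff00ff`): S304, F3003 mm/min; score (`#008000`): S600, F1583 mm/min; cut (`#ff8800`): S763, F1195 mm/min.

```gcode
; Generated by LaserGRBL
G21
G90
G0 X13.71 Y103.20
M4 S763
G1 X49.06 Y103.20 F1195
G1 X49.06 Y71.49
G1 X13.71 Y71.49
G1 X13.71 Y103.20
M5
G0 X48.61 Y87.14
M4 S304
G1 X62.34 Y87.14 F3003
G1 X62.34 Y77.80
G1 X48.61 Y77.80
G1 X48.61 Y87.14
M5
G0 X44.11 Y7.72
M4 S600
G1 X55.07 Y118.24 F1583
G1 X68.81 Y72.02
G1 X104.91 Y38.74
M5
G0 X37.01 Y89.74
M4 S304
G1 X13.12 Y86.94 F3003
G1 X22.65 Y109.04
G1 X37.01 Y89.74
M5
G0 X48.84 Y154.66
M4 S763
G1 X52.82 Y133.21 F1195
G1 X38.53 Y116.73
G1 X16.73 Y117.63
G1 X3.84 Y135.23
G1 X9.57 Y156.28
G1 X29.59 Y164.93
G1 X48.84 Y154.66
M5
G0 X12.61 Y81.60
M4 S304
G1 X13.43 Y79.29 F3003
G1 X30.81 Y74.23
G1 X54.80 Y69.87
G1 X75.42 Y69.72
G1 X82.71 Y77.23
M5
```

Machine Y-up, SVG Y-down with viewBox height 187.86, so y_svg = 187.86 − y_machine; X carries over.

Run 1: power S763 maps to stroke `#ff8800` (cut). The run returns to its start, so emit a `<polygon>` with points (Y-flipped): 13.71,84.66 49.06,84.66 49.06,116.37 13.71,116.37.

Run 2: power S304 maps to stroke `#ff00ff` (engrave). The run returns to its start, so emit a `<polygon>` with points (Y-flipped): 48.61,100.72 62.34,100.72 62.34,110.06 48.61,110.06.

Run 3: power S600 maps to stroke `#008000` (score). The run is open, so emit a `<polyline>` with points (Y-flipped): 44.11,180.14 55.07,69.62 68.81,115.84 104.91,149.12.

Run 4: S304 ⇒ engrave layer `#ff00ff`. The run returns to its start, so emit a `<polygon>` with points (Y-flipped): 37.01,98.12 13.12,100.92 22.65,78.82.

Run 5: the run's S763 means `#ff8800` (cut). The run returns to its start, so emit a `<polygon>` with points (Y-flipped): 48.84,33.20 52.82,54.65 38.53,71.13 16.73,70.23 3.84,52.63 9.57,31.58 29.59,22.93.

Run 6: power S304 maps to stroke `#ff00ff` (engrave). The run is open, so emit a `<polyline>` with points (Y-flipped): 12.61,106.26 13.43,108.57 30.81,113.63 54.80,117.99 75.42,118.14 82.71,110.63.

<svg xmlns="http://www.w3.org/2000/svg" width="126.98mm" height="187.86mm" viewBox="0 0 126.98 187.86">
  <polygon points="13.71,84.66 49.06,84.66 49.06,116.37 13.71,116.37" fill="none" stroke="#ff8800"/>
  <polygon points="48.61,100.72 62.34,100.72 62.34,110.06 48.61,110.06" fill="none" stroke="#ff00ff"/>
  <polyline points="44.11,180.14 55.07,69.62 68.81,115.84 104.91,149.12" fill="none" stroke="#008000"/>
  <polygon points="37.01,98.12 13.12,100.92 22.65,78.82" fill="none" stroke="#ff00ff"/>
  <polygon points="48.84,33.20 52.82,54.65 38.53,71.13 16.73,70.23 3.84,52.63 9.57,31.58 29.59,22.93" fill="none" stroke="#ff8800"/>
  <polyline points="12.61,106.26 13.43,108.57 30.81,113.63 54.80,117.99 75.42,118.14 82.71,110.63" fill="none" stroke="#ff00ff"/>
</svg>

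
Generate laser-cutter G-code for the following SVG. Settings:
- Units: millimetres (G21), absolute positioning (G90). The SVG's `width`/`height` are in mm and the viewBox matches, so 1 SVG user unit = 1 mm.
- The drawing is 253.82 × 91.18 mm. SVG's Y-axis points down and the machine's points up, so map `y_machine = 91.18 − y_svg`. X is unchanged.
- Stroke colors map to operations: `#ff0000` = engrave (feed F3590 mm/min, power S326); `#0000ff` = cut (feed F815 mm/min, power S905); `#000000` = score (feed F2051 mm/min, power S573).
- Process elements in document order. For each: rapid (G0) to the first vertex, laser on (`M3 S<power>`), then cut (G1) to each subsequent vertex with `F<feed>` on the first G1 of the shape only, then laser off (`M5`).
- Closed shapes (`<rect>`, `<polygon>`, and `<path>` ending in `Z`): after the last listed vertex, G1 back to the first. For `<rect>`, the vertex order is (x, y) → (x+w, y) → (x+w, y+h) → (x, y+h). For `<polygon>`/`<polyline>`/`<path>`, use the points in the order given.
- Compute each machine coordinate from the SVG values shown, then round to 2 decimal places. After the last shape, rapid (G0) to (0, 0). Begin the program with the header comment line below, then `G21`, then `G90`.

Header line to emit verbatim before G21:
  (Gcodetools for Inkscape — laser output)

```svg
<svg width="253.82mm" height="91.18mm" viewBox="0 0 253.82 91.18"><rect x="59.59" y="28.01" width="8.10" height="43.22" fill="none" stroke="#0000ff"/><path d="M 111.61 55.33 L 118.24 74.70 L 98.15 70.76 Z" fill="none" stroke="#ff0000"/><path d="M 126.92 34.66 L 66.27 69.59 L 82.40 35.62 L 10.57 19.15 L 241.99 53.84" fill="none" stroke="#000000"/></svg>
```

1 u = 1 mm; y_m = 91.18 − y.

[1] `<rect>` rectangle, #0000ff→cut S905 F815: (59.59,63.17) → (67.69,63.17) → (67.69,19.95) → (59.59,19.95) → (59.59,63.17) (closed)

[2] `<path>` regular polygon, #ff0000→engrave S326 F3590: (111.61,35.85) → (118.24,16.48) → (98.15,20.42) → (111.61,35.85) (closed)

[3] `<path>` open polyline, #000000→score S573 F2051: (126.92,56.52) → (66.27,21.59) → (82.40,55.56) → (10.57,72.03) → (241.99,37.34)

(Gcodetools for Inkscape — laser output)
G21
G90
G0 X59.59 Y63.17
M3 S905
G1 X67.69 Y63.17 F815
G1 X67.69 Y19.95
G1 X59.59 Y19.95
G1 X59.59 Y63.17
M5
G0 X111.61 Y35.85
M3 S326
G1 X118.24 Y16.48 F3590
G1 X98.15 Y20.42
G1 X111.61 Y35.85
M5
G0 X126.92 Y56.52
M3 S573
G1 X66.27 Y21.59 F2051
G1 X82.40 Y55.56
G1 X10.57 Y72.03
G1 X241.99 Y37.34
M5
G0 X0.00 Y0.00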